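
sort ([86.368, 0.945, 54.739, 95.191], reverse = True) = [95.191, 86.368, 54.739, 0.945]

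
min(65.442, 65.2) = 65.2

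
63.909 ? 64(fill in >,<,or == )<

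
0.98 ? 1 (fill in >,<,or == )<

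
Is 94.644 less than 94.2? No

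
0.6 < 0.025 False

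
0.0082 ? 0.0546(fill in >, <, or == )<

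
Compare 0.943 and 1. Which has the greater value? 1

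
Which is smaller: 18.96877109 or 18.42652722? 18.42652722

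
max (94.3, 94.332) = 94.332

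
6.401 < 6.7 True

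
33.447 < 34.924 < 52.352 True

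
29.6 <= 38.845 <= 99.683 True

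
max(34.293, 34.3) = 34.3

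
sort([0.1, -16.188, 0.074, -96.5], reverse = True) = [0.1, 0.074, -16.188, -96.5]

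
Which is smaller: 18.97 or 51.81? 18.97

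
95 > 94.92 True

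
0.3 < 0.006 False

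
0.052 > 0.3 False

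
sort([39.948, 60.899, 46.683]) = [39.948, 46.683, 60.899]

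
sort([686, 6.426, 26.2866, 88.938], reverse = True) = [686, 88.938, 26.2866, 6.426]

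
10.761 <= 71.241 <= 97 True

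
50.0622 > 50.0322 True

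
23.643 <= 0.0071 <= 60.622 False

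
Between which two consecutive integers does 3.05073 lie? 3 and 4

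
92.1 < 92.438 True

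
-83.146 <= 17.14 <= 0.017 False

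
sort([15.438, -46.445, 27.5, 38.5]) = [-46.445, 15.438, 27.5, 38.5]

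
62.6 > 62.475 True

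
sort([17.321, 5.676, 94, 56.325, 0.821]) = [0.821, 5.676, 17.321, 56.325, 94]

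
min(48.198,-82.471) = -82.471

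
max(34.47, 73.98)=73.98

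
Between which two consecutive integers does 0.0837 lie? 0 and 1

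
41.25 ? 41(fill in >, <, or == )>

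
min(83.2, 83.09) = 83.09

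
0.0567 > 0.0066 True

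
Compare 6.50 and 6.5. They are equal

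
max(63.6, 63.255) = 63.6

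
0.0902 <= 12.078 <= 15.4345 True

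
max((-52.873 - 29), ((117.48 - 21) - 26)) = 70.48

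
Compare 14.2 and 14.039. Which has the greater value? 14.2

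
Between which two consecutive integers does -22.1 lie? -23 and -22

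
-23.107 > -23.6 True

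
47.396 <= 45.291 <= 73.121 False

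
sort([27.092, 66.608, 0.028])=[0.028, 27.092, 66.608]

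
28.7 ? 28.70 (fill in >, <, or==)==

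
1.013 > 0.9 True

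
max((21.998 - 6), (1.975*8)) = 15.998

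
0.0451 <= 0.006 False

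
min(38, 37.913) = 37.913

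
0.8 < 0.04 False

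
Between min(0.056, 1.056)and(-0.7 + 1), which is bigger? (-0.7 + 1)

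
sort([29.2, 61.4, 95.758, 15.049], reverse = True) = [95.758, 61.4, 29.2, 15.049]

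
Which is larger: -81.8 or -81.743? -81.743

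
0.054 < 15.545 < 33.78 True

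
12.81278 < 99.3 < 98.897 False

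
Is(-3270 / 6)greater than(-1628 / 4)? No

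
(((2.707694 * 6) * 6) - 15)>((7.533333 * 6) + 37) True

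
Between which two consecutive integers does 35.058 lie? 35 and 36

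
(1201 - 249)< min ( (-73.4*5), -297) False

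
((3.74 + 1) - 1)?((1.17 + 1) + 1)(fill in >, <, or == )>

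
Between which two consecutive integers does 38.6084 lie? 38 and 39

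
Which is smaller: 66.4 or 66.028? 66.028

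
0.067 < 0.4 True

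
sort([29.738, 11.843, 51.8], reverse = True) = [51.8, 29.738, 11.843]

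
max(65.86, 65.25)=65.86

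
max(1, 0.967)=1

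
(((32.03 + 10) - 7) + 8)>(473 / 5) False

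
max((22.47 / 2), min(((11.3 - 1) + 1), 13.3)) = 11.3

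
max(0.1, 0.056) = 0.1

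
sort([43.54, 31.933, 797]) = [31.933, 43.54, 797]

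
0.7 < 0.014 False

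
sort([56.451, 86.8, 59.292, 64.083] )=[56.451, 59.292, 64.083, 86.8]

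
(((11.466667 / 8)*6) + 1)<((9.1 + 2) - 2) False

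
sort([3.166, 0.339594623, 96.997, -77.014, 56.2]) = [-77.014, 0.339594623, 3.166, 56.2, 96.997]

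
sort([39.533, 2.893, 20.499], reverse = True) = [39.533, 20.499, 2.893]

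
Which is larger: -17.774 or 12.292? 12.292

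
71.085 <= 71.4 True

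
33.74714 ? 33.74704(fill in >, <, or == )>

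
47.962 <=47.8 False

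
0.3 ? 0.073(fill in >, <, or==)>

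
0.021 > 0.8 False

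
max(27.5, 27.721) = 27.721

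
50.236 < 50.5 True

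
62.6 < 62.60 False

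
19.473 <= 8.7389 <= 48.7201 False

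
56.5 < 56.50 False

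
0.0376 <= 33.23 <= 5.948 False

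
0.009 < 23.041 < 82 True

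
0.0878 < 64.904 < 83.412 True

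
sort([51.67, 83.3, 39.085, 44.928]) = [39.085, 44.928, 51.67, 83.3]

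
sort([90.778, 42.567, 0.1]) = [0.1, 42.567, 90.778]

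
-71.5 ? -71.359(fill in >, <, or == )<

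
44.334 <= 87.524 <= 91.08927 True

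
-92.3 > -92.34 True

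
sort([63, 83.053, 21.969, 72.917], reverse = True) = [83.053, 72.917, 63, 21.969]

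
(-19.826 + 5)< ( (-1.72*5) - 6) True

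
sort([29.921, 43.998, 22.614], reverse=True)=[43.998, 29.921, 22.614]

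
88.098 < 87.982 False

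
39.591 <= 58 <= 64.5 True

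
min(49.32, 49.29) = 49.29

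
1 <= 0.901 False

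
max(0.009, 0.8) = 0.8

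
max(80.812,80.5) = 80.812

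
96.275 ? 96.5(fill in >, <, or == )<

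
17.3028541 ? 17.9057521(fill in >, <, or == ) <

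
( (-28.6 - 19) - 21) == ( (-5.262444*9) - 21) False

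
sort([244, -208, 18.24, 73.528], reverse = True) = [244, 73.528, 18.24, -208]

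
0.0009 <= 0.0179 True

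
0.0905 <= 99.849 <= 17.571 False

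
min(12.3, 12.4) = 12.3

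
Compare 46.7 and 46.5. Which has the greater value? 46.7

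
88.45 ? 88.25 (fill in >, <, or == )>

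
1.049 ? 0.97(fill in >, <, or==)>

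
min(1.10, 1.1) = 1.10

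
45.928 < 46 True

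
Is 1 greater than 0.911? Yes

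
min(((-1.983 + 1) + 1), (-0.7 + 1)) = 0.017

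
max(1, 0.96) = 1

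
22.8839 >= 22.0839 True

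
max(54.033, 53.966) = 54.033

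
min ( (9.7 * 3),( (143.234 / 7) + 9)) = 29.1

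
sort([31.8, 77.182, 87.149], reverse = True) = [87.149, 77.182, 31.8]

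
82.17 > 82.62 False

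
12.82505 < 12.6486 False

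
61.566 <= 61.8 True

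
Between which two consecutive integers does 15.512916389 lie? 15 and 16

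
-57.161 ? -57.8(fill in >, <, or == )>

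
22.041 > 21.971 True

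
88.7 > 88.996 False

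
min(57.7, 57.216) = 57.216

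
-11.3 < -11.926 False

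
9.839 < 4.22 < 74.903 False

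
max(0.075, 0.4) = 0.4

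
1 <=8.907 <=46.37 True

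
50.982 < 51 True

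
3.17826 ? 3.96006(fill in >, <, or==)<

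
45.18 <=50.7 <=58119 True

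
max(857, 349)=857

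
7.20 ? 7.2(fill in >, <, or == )==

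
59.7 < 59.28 False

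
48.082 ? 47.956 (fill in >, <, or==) >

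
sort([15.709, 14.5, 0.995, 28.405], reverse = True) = [28.405, 15.709, 14.5, 0.995]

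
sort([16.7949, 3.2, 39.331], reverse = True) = [39.331, 16.7949, 3.2]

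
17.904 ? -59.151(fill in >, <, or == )>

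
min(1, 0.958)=0.958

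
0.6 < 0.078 False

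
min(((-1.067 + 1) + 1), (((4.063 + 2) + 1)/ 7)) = 0.933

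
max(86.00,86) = 86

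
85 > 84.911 True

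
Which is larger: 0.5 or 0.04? 0.5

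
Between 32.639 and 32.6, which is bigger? 32.639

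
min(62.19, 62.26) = 62.19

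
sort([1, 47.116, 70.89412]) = [1, 47.116, 70.89412]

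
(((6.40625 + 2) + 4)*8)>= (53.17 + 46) True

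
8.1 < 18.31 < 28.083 True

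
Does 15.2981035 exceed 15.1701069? Yes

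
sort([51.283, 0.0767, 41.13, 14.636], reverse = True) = [51.283, 41.13, 14.636, 0.0767]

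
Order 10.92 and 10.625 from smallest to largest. 10.625, 10.92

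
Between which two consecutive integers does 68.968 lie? 68 and 69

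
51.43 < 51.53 True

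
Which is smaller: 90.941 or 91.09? 90.941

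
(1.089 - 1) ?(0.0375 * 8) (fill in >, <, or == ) <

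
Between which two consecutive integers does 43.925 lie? 43 and 44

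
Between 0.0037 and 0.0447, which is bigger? 0.0447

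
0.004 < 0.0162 True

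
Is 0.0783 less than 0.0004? No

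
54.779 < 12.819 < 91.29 False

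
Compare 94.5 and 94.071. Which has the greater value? 94.5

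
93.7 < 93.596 False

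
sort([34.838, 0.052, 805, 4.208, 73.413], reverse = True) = [805, 73.413, 34.838, 4.208, 0.052]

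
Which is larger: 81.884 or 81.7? 81.884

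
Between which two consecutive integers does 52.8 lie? 52 and 53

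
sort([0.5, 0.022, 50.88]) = [0.022, 0.5, 50.88]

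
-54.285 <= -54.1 True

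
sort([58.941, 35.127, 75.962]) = [35.127, 58.941, 75.962]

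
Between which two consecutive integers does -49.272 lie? -50 and -49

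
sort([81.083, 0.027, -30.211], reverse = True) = [81.083, 0.027, -30.211]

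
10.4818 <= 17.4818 True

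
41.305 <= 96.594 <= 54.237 False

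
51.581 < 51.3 False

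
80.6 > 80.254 True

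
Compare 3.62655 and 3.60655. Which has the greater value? 3.62655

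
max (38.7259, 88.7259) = 88.7259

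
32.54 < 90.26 True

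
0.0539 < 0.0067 False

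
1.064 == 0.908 False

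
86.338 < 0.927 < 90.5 False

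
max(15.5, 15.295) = 15.5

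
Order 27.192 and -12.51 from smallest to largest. -12.51, 27.192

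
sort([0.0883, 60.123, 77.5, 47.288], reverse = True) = [77.5, 60.123, 47.288, 0.0883]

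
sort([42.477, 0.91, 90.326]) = [0.91, 42.477, 90.326]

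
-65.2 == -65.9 False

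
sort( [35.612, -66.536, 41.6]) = [-66.536, 35.612, 41.6]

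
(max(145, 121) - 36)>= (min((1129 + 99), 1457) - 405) False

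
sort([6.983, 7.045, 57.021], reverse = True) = [57.021, 7.045, 6.983]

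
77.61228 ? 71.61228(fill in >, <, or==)>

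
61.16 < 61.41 True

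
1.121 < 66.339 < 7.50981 False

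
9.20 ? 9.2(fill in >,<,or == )==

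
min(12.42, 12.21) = 12.21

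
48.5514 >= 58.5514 False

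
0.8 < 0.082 False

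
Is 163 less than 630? Yes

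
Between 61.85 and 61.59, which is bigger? 61.85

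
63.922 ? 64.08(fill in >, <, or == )<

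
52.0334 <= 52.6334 True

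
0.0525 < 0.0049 False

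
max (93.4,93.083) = 93.4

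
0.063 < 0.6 True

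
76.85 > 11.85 True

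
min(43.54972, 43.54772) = 43.54772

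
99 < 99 False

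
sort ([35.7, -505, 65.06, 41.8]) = [-505, 35.7, 41.8, 65.06]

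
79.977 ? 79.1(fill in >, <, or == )>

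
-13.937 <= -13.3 True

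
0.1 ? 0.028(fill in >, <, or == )>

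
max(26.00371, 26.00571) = 26.00571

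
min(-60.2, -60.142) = -60.2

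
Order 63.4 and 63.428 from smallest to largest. 63.4, 63.428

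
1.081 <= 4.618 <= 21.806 True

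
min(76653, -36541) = -36541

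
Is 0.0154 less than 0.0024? No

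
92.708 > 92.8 False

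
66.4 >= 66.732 False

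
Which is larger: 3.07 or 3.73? 3.73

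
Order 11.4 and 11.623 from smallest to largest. 11.4, 11.623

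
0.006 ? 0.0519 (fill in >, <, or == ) <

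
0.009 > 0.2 False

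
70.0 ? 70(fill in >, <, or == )==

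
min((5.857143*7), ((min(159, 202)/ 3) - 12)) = 41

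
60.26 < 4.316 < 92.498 False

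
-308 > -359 True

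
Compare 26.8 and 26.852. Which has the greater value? 26.852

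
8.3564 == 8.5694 False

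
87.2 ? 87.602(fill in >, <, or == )<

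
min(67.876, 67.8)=67.8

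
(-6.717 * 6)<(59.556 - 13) True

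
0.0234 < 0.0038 False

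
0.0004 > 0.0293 False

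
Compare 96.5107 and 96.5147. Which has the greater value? 96.5147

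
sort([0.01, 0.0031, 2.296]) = [0.0031, 0.01, 2.296]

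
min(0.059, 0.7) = 0.059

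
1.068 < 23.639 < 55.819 True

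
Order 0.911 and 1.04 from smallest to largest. 0.911, 1.04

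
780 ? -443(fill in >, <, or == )>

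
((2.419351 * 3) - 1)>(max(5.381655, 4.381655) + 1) False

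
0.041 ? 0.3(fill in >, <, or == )<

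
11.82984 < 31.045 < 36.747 True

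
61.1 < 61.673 True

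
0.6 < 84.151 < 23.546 False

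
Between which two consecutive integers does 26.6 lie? 26 and 27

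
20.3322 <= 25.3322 True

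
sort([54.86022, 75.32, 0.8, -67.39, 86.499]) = [-67.39, 0.8, 54.86022, 75.32, 86.499]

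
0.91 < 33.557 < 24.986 False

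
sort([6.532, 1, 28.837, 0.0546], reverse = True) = [28.837, 6.532, 1, 0.0546]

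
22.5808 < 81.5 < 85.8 True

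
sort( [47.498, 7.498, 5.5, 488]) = [5.5, 7.498, 47.498, 488]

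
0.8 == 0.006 False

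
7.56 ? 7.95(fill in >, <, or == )<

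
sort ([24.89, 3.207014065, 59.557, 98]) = [3.207014065, 24.89, 59.557, 98]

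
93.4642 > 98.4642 False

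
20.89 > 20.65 True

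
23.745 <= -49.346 False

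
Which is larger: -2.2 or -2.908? -2.2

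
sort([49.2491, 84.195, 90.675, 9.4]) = [9.4, 49.2491, 84.195, 90.675]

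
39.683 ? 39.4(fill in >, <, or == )>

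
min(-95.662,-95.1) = -95.662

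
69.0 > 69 False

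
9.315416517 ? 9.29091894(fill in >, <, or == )>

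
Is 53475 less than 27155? No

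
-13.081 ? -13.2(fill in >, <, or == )>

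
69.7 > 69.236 True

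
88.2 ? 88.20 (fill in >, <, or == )==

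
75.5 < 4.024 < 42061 False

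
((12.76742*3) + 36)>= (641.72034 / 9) True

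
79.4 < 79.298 False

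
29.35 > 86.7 False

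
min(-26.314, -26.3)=-26.314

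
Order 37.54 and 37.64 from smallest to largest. 37.54, 37.64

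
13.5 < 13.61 True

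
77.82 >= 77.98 False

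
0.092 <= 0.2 True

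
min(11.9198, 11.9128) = 11.9128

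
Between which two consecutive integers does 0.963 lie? 0 and 1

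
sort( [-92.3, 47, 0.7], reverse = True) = [47, 0.7, -92.3]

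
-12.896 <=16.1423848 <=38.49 True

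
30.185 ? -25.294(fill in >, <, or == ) >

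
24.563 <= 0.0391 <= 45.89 False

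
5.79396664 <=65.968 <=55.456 False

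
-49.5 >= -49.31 False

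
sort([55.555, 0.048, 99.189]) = [0.048, 55.555, 99.189]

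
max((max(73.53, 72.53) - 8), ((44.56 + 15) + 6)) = 65.56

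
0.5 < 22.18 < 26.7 True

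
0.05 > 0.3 False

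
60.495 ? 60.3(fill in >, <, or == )>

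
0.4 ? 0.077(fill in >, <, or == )>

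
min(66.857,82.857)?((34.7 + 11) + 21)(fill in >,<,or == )>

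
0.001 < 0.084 True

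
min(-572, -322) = -572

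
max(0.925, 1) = 1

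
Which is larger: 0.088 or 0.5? 0.5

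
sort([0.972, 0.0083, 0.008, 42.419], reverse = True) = [42.419, 0.972, 0.0083, 0.008]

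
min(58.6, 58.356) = 58.356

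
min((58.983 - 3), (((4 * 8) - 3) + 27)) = 55.983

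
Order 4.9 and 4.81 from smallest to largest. 4.81, 4.9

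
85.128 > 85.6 False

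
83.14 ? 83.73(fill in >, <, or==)<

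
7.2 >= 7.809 False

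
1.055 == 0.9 False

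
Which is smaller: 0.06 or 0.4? 0.06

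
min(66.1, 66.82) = 66.1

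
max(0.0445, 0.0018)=0.0445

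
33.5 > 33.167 True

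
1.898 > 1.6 True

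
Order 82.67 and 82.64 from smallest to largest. 82.64, 82.67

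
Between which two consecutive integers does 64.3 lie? 64 and 65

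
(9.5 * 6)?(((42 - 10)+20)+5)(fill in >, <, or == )==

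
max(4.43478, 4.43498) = 4.43498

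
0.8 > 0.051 True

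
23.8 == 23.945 False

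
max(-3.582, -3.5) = -3.5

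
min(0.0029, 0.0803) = 0.0029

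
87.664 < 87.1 False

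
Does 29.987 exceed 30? No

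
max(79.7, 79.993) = 79.993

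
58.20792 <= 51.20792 False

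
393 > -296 True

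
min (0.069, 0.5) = 0.069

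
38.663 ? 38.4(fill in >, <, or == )>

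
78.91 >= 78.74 True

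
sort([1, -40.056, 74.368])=[-40.056, 1, 74.368]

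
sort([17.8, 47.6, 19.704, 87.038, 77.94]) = [17.8, 19.704, 47.6, 77.94, 87.038]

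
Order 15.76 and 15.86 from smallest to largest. 15.76, 15.86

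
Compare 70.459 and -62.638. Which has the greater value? 70.459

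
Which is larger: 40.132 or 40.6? 40.6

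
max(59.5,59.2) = 59.5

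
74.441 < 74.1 False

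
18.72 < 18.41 False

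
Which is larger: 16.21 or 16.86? 16.86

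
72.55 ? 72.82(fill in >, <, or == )<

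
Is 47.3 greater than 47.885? No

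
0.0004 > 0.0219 False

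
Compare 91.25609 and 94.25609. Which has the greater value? 94.25609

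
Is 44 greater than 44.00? No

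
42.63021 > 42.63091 False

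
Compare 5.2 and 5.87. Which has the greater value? 5.87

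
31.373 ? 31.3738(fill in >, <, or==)<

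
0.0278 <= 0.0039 False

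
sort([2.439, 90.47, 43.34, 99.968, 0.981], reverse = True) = [99.968, 90.47, 43.34, 2.439, 0.981]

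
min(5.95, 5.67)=5.67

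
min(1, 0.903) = 0.903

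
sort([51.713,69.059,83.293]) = [51.713,69.059,83.293]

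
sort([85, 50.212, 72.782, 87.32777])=[50.212, 72.782, 85, 87.32777]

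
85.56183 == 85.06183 False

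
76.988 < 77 True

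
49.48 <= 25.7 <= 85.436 False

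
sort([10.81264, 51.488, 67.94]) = [10.81264, 51.488, 67.94]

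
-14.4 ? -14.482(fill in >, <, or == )>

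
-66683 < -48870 True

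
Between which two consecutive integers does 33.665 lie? 33 and 34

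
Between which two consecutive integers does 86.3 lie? 86 and 87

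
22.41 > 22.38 True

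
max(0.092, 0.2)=0.2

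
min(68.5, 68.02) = 68.02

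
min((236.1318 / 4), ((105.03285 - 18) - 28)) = 59.03285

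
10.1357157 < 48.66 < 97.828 True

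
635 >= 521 True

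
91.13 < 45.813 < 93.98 False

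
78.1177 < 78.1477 True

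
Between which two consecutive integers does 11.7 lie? 11 and 12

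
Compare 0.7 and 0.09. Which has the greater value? 0.7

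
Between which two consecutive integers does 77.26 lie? 77 and 78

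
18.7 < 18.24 False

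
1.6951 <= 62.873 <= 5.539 False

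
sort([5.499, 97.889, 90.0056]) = [5.499, 90.0056, 97.889]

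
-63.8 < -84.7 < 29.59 False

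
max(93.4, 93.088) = 93.4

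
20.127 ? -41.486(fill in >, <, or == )>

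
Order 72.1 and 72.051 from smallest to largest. 72.051,72.1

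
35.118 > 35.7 False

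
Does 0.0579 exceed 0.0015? Yes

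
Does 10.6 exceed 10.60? No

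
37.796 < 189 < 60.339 False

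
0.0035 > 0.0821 False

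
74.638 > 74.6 True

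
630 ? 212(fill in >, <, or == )>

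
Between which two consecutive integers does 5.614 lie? 5 and 6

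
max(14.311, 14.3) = 14.311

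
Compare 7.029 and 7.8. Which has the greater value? 7.8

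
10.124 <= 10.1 False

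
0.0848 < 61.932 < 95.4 True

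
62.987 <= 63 True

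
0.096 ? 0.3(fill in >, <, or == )<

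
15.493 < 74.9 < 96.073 True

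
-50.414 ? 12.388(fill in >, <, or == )<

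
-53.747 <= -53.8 False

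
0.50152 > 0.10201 True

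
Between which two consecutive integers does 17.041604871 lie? 17 and 18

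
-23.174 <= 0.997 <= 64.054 True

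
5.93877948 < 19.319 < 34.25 True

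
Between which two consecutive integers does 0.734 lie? 0 and 1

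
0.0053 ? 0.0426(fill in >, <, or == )<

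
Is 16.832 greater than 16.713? Yes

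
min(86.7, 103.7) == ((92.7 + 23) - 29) True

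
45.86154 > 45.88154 False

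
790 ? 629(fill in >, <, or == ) >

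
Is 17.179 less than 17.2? Yes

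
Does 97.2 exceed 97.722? No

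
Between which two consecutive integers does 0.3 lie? 0 and 1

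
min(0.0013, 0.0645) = 0.0013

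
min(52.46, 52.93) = 52.46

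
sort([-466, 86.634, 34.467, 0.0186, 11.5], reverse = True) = [86.634, 34.467, 11.5, 0.0186, -466]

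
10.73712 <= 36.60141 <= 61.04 True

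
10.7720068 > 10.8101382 False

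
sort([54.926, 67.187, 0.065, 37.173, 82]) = [0.065, 37.173, 54.926, 67.187, 82]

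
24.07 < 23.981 False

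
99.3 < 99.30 False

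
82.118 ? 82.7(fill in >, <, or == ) <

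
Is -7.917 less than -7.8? Yes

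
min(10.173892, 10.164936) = 10.164936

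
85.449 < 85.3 False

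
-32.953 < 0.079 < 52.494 True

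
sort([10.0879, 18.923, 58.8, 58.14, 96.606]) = [10.0879, 18.923, 58.14, 58.8, 96.606]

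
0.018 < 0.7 True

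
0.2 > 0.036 True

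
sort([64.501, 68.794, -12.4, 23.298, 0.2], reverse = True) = [68.794, 64.501, 23.298, 0.2, -12.4]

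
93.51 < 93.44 False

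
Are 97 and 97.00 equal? Yes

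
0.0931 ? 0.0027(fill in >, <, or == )>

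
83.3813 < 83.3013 False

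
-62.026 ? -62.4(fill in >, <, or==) >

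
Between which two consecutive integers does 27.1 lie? 27 and 28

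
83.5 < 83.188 False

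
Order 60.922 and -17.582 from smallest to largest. -17.582, 60.922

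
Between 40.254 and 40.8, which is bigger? 40.8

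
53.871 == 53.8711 False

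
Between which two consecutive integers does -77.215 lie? -78 and -77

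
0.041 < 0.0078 False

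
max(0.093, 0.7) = 0.7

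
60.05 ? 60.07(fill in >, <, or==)<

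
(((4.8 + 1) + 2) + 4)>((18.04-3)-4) True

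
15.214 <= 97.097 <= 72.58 False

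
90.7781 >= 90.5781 True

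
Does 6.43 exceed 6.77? No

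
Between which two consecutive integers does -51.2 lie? -52 and -51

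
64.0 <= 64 True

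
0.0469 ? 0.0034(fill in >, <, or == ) >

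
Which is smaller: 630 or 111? 111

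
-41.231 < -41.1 True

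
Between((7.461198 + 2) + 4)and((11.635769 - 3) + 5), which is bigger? ((11.635769 - 3) + 5)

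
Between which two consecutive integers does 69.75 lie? 69 and 70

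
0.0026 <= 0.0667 True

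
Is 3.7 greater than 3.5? Yes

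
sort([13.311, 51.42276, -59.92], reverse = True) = [51.42276, 13.311, -59.92]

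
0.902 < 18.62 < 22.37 True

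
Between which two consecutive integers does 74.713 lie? 74 and 75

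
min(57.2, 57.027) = 57.027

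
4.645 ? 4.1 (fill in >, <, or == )>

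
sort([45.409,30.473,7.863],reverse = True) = [45.409,30.473,7.863]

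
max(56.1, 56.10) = 56.10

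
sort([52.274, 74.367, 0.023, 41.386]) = [0.023, 41.386, 52.274, 74.367]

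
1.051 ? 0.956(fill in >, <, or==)>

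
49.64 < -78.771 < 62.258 False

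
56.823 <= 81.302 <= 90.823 True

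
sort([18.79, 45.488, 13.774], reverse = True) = [45.488, 18.79, 13.774]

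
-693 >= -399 False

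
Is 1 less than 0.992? No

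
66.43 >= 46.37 True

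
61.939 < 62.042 True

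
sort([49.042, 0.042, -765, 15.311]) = [-765, 0.042, 15.311, 49.042]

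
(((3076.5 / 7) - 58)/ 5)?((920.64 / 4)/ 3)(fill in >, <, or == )<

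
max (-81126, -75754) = -75754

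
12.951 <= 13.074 True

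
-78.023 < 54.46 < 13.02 False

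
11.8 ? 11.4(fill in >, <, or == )>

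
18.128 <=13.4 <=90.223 False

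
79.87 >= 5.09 True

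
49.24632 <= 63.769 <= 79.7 True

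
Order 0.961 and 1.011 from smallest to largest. 0.961, 1.011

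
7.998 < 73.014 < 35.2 False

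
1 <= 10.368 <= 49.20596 True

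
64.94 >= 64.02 True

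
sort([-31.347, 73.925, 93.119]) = [-31.347, 73.925, 93.119]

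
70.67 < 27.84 False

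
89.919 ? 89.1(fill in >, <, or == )>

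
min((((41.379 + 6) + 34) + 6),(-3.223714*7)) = -22.565998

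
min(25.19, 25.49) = 25.19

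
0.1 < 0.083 False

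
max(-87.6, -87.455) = -87.455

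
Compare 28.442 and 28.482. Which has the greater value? 28.482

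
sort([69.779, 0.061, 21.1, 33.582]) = [0.061, 21.1, 33.582, 69.779]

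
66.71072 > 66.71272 False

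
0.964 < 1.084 True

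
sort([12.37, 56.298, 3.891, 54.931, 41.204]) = [3.891, 12.37, 41.204, 54.931, 56.298]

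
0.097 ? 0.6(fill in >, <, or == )<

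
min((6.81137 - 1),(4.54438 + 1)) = 5.54438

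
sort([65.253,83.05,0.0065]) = [0.0065,65.253,83.05]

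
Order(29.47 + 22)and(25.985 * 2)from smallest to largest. (29.47 + 22), (25.985 * 2)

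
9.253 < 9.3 True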